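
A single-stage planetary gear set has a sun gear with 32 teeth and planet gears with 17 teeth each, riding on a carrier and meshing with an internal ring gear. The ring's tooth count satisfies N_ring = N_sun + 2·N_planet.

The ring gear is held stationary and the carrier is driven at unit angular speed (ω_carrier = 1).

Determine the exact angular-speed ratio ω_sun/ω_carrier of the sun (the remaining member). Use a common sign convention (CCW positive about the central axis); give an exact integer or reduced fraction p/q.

49/16

N_ring = 32 + 2·17 = 66
32(ω_s−ω_c) = −66(ω_r−ω_c),  ω_r=0, ω_c=1
ω_s = 1 − (66/32)(0−1) = 49/16
ω_s/ω_c = 49/16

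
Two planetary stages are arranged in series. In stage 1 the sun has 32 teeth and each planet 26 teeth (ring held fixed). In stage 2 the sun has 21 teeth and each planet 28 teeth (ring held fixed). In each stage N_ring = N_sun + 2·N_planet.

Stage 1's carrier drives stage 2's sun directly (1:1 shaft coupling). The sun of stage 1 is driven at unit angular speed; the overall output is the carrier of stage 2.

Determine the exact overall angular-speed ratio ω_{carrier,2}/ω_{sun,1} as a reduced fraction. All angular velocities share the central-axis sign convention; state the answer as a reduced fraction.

12/203

Stage 1: N_ring = 32 + 2·26 = 84
Stage 1: 32(ω_s−ω_c) = −84(ω_r−ω_c),  ω_r=0, ω_s=1
Stage 1: 32(1−ω_c) = −84(0−ω_c)  ⇒  116ω_c = 32  ⇒  ω_c = 8/29
  ⇒ ω_c¹/ω_s¹ = 8/29
Stage 2: N_ring = 21 + 2·28 = 77
Stage 2: 21(ω_s−ω_c) = −77(ω_r−ω_c),  ω_r=0, ω_s=1
Stage 2: 21(1−ω_c) = −77(0−ω_c)  ⇒  98ω_c = 21  ⇒  ω_c = 3/14
  ⇒ ω_c²/ω_s² = 3/14
Coupling ω_s² = ω_c¹ ⇒ overall = 8/29 × 3/14 = 12/203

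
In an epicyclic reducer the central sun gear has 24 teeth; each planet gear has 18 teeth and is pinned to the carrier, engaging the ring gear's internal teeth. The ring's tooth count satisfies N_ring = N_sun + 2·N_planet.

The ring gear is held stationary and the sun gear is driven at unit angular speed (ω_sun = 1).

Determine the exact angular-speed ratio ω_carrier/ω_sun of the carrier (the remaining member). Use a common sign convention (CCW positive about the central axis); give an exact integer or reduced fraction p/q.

N_ring = 24 + 2·18 = 60
24(ω_s−ω_c) = −60(ω_r−ω_c),  ω_r=0, ω_s=1
24(1−ω_c) = −60(0−ω_c)  ⇒  84ω_c = 24  ⇒  ω_c = 2/7
ω_c/ω_s = 2/7

2/7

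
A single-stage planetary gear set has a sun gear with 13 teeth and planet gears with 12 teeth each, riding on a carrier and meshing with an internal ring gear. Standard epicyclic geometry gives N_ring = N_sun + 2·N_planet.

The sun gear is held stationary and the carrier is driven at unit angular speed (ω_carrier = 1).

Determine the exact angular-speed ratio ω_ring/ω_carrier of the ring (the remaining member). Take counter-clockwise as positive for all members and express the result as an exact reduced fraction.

50/37

N_ring = 13 + 2·12 = 37
13(ω_s−ω_c) = −37(ω_r−ω_c),  ω_s=0, ω_c=1
ω_r = 1 − (13/37)(0−1) = 50/37
ω_r/ω_c = 50/37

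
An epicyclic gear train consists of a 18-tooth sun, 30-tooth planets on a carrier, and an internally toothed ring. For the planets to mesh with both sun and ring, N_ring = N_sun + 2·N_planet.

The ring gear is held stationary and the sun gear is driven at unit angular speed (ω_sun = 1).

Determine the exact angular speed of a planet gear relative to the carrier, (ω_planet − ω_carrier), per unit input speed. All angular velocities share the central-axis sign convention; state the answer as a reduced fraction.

-39/80

N_ring = 18 + 2·30 = 78
18(ω_s−ω_c) = −78(ω_r−ω_c),  ω_r=0, ω_s=1
18(1−ω_c) = −78(0−ω_c)  ⇒  96ω_c = 18  ⇒  ω_c = 3/16
sun–planet: 18·(1−3/16) = −30·(ω_p−ω_c)  ⇒  ω_p−ω_c = −(18/30)·(13/16) = -39/80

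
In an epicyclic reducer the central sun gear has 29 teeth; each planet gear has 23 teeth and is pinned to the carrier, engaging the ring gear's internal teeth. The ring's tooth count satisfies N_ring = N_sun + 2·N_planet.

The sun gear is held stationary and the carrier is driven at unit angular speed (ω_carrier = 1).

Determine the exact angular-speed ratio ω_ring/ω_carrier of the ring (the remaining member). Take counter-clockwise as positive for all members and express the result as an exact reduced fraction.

N_ring = 29 + 2·23 = 75
29(ω_s−ω_c) = −75(ω_r−ω_c),  ω_s=0, ω_c=1
ω_r = 1 − (29/75)(0−1) = 104/75
ω_r/ω_c = 104/75

104/75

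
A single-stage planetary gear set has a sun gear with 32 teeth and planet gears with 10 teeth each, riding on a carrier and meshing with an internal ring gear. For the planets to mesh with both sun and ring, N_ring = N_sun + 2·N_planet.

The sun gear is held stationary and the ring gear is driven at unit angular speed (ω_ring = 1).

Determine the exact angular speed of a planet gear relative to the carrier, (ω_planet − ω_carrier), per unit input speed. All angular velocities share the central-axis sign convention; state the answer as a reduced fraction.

208/105

N_ring = 32 + 2·10 = 52
32(ω_s−ω_c) = −52(ω_r−ω_c),  ω_s=0, ω_r=1
32(0−ω_c) = −52(1−ω_c)  ⇒  84ω_c = 52  ⇒  ω_c = 13/21
sun–planet: 32·(0−13/21) = −10·(ω_p−ω_c)  ⇒  ω_p−ω_c = −(32/10)·(-13/21) = 208/105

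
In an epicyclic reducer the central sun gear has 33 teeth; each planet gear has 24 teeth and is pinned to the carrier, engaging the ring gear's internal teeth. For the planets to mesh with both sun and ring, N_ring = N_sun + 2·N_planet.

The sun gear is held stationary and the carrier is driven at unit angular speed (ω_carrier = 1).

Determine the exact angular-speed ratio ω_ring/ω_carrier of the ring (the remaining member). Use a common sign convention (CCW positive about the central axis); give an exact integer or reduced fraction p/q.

38/27

N_ring = 33 + 2·24 = 81
33(ω_s−ω_c) = −81(ω_r−ω_c),  ω_s=0, ω_c=1
ω_r = 1 − (33/81)(0−1) = 38/27
ω_r/ω_c = 38/27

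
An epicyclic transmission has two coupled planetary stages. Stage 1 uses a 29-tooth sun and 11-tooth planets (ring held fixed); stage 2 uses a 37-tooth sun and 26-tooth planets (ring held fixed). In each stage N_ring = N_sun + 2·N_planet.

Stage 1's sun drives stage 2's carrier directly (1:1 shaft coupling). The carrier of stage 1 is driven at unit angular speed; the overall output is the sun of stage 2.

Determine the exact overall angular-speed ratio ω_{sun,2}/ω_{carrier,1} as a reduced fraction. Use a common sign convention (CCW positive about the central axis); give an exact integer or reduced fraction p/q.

Stage 1: N_ring = 29 + 2·11 = 51
Stage 1: 29(ω_s−ω_c) = −51(ω_r−ω_c),  ω_r=0, ω_c=1
Stage 1: ω_s = 1 − (51/29)(0−1) = 80/29
  ⇒ ω_s¹/ω_c¹ = 80/29
Stage 2: N_ring = 37 + 2·26 = 89
Stage 2: 37(ω_s−ω_c) = −89(ω_r−ω_c),  ω_r=0, ω_c=1
Stage 2: ω_s = 1 − (89/37)(0−1) = 126/37
  ⇒ ω_s²/ω_c² = 126/37
Coupling ω_c² = ω_s¹ ⇒ overall = 80/29 × 126/37 = 10080/1073

10080/1073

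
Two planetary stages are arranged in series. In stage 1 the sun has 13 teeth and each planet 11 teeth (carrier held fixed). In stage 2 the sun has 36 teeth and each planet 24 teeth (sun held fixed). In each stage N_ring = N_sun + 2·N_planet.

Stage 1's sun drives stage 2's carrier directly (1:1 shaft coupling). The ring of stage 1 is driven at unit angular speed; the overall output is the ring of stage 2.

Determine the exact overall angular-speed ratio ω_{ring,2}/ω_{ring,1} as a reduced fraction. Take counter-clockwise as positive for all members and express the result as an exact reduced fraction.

Stage 1: N_ring = 13 + 2·11 = 35
Stage 1: 13(ω_s−ω_c) = −35(ω_r−ω_c),  ω_c=0, ω_r=1
Stage 1: ω_s = 0 − (35/13)(1−0) = -35/13
  ⇒ ω_s¹/ω_r¹ = -35/13
Stage 2: N_ring = 36 + 2·24 = 84
Stage 2: 36(ω_s−ω_c) = −84(ω_r−ω_c),  ω_s=0, ω_c=1
Stage 2: ω_r = 1 − (36/84)(0−1) = 10/7
  ⇒ ω_r²/ω_c² = 10/7
Coupling ω_c² = ω_s¹ ⇒ overall = -35/13 × 10/7 = -50/13

-50/13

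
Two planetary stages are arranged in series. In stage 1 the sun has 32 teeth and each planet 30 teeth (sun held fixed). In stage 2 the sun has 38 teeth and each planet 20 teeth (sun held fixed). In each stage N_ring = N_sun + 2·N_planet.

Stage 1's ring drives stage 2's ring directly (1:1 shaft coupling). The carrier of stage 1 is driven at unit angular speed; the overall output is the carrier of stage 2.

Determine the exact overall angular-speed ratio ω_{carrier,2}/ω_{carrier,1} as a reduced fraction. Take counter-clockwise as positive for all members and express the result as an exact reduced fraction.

1209/1334

Stage 1: N_ring = 32 + 2·30 = 92
Stage 1: 32(ω_s−ω_c) = −92(ω_r−ω_c),  ω_s=0, ω_c=1
Stage 1: ω_r = 1 − (32/92)(0−1) = 31/23
  ⇒ ω_r¹/ω_c¹ = 31/23
Stage 2: N_ring = 38 + 2·20 = 78
Stage 2: 38(ω_s−ω_c) = −78(ω_r−ω_c),  ω_s=0, ω_r=1
Stage 2: 38(0−ω_c) = −78(1−ω_c)  ⇒  116ω_c = 78  ⇒  ω_c = 39/58
  ⇒ ω_c²/ω_r² = 39/58
Coupling ω_r² = ω_r¹ ⇒ overall = 31/23 × 39/58 = 1209/1334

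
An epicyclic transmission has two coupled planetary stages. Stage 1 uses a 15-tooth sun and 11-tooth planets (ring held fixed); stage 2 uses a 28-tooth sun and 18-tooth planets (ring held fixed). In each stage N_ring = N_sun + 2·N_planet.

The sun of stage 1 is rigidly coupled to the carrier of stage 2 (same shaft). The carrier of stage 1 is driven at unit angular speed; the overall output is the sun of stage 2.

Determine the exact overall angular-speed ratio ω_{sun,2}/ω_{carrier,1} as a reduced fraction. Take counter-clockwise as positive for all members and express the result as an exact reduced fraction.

1196/105

Stage 1: N_ring = 15 + 2·11 = 37
Stage 1: 15(ω_s−ω_c) = −37(ω_r−ω_c),  ω_r=0, ω_c=1
Stage 1: ω_s = 1 − (37/15)(0−1) = 52/15
  ⇒ ω_s¹/ω_c¹ = 52/15
Stage 2: N_ring = 28 + 2·18 = 64
Stage 2: 28(ω_s−ω_c) = −64(ω_r−ω_c),  ω_r=0, ω_c=1
Stage 2: ω_s = 1 − (64/28)(0−1) = 23/7
  ⇒ ω_s²/ω_c² = 23/7
Coupling ω_c² = ω_s¹ ⇒ overall = 52/15 × 23/7 = 1196/105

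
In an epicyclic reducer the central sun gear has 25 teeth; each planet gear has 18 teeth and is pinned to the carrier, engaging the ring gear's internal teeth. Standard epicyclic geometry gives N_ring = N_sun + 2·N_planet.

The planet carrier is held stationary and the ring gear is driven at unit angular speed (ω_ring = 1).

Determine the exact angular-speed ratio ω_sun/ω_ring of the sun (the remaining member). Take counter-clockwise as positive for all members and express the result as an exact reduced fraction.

N_ring = 25 + 2·18 = 61
25(ω_s−ω_c) = −61(ω_r−ω_c),  ω_c=0, ω_r=1
ω_s = 0 − (61/25)(1−0) = -61/25
ω_s/ω_r = -61/25

-61/25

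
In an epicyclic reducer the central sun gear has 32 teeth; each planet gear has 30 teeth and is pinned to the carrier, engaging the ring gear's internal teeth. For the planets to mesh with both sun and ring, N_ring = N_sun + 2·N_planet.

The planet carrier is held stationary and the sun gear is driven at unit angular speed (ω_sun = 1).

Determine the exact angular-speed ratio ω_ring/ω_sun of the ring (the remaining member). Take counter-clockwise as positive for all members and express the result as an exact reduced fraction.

N_ring = 32 + 2·30 = 92
32(ω_s−ω_c) = −92(ω_r−ω_c),  ω_c=0, ω_s=1
ω_r = 0 − (32/92)(1−0) = -8/23
ω_r/ω_s = -8/23

-8/23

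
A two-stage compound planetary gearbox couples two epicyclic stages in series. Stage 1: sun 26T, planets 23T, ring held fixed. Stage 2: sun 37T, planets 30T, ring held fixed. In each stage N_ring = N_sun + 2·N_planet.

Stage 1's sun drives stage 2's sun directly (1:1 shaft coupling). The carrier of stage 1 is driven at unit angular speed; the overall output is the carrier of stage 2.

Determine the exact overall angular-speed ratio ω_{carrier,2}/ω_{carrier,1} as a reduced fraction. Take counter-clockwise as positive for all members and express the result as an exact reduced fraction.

1813/1742

Stage 1: N_ring = 26 + 2·23 = 72
Stage 1: 26(ω_s−ω_c) = −72(ω_r−ω_c),  ω_r=0, ω_c=1
Stage 1: ω_s = 1 − (72/26)(0−1) = 49/13
  ⇒ ω_s¹/ω_c¹ = 49/13
Stage 2: N_ring = 37 + 2·30 = 97
Stage 2: 37(ω_s−ω_c) = −97(ω_r−ω_c),  ω_r=0, ω_s=1
Stage 2: 37(1−ω_c) = −97(0−ω_c)  ⇒  134ω_c = 37  ⇒  ω_c = 37/134
  ⇒ ω_c²/ω_s² = 37/134
Coupling ω_s² = ω_s¹ ⇒ overall = 49/13 × 37/134 = 1813/1742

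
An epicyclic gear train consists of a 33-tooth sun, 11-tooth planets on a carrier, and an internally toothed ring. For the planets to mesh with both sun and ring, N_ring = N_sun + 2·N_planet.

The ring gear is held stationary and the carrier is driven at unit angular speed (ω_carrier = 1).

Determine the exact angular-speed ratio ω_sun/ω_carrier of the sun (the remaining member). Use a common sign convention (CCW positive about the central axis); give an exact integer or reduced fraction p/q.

8/3

N_ring = 33 + 2·11 = 55
33(ω_s−ω_c) = −55(ω_r−ω_c),  ω_r=0, ω_c=1
ω_s = 1 − (55/33)(0−1) = 8/3
ω_s/ω_c = 8/3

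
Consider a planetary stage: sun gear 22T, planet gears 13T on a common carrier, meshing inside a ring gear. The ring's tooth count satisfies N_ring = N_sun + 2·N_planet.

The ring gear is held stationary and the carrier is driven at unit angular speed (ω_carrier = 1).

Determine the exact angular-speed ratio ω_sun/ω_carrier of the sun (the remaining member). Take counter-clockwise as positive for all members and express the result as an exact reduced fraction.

35/11

N_ring = 22 + 2·13 = 48
22(ω_s−ω_c) = −48(ω_r−ω_c),  ω_r=0, ω_c=1
ω_s = 1 − (48/22)(0−1) = 35/11
ω_s/ω_c = 35/11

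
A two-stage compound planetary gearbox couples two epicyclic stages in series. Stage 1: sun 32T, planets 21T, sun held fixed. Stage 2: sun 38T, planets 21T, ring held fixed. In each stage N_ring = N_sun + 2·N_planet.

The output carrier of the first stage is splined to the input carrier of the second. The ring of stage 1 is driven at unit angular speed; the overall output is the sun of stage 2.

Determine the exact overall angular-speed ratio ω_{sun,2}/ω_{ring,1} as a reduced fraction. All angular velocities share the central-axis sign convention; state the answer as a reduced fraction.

Stage 1: N_ring = 32 + 2·21 = 74
Stage 1: 32(ω_s−ω_c) = −74(ω_r−ω_c),  ω_s=0, ω_r=1
Stage 1: 32(0−ω_c) = −74(1−ω_c)  ⇒  106ω_c = 74  ⇒  ω_c = 37/53
  ⇒ ω_c¹/ω_r¹ = 37/53
Stage 2: N_ring = 38 + 2·21 = 80
Stage 2: 38(ω_s−ω_c) = −80(ω_r−ω_c),  ω_r=0, ω_c=1
Stage 2: ω_s = 1 − (80/38)(0−1) = 59/19
  ⇒ ω_s²/ω_c² = 59/19
Coupling ω_c² = ω_c¹ ⇒ overall = 37/53 × 59/19 = 2183/1007

2183/1007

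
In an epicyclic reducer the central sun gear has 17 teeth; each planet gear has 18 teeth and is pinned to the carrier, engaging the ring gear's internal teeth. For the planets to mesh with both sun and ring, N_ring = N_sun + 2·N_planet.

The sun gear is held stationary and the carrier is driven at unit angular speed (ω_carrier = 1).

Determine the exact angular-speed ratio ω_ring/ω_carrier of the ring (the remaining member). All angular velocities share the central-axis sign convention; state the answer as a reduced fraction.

N_ring = 17 + 2·18 = 53
17(ω_s−ω_c) = −53(ω_r−ω_c),  ω_s=0, ω_c=1
ω_r = 1 − (17/53)(0−1) = 70/53
ω_r/ω_c = 70/53

70/53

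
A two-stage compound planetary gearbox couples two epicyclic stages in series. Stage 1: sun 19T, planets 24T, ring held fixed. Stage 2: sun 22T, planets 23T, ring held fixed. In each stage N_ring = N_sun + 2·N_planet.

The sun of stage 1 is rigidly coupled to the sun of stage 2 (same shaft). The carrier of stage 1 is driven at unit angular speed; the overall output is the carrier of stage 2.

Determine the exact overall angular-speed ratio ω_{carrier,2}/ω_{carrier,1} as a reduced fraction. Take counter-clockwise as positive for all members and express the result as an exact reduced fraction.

Stage 1: N_ring = 19 + 2·24 = 67
Stage 1: 19(ω_s−ω_c) = −67(ω_r−ω_c),  ω_r=0, ω_c=1
Stage 1: ω_s = 1 − (67/19)(0−1) = 86/19
  ⇒ ω_s¹/ω_c¹ = 86/19
Stage 2: N_ring = 22 + 2·23 = 68
Stage 2: 22(ω_s−ω_c) = −68(ω_r−ω_c),  ω_r=0, ω_s=1
Stage 2: 22(1−ω_c) = −68(0−ω_c)  ⇒  90ω_c = 22  ⇒  ω_c = 11/45
  ⇒ ω_c²/ω_s² = 11/45
Coupling ω_s² = ω_s¹ ⇒ overall = 86/19 × 11/45 = 946/855

946/855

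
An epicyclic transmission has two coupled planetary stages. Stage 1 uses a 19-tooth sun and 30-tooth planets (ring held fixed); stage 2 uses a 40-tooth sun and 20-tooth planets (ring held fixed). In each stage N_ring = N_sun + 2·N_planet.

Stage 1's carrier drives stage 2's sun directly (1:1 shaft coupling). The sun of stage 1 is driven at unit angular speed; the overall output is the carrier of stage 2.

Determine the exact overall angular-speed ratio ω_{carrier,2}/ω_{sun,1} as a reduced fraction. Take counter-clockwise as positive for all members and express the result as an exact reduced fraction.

Stage 1: N_ring = 19 + 2·30 = 79
Stage 1: 19(ω_s−ω_c) = −79(ω_r−ω_c),  ω_r=0, ω_s=1
Stage 1: 19(1−ω_c) = −79(0−ω_c)  ⇒  98ω_c = 19  ⇒  ω_c = 19/98
  ⇒ ω_c¹/ω_s¹ = 19/98
Stage 2: N_ring = 40 + 2·20 = 80
Stage 2: 40(ω_s−ω_c) = −80(ω_r−ω_c),  ω_r=0, ω_s=1
Stage 2: 40(1−ω_c) = −80(0−ω_c)  ⇒  120ω_c = 40  ⇒  ω_c = 1/3
  ⇒ ω_c²/ω_s² = 1/3
Coupling ω_s² = ω_c¹ ⇒ overall = 19/98 × 1/3 = 19/294

19/294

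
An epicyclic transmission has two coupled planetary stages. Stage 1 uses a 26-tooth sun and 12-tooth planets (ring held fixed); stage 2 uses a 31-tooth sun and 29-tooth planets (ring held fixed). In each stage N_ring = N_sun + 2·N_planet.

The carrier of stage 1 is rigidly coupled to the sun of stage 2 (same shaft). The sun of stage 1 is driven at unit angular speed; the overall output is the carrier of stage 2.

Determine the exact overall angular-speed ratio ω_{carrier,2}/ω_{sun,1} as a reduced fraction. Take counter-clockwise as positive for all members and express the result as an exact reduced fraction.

Stage 1: N_ring = 26 + 2·12 = 50
Stage 1: 26(ω_s−ω_c) = −50(ω_r−ω_c),  ω_r=0, ω_s=1
Stage 1: 26(1−ω_c) = −50(0−ω_c)  ⇒  76ω_c = 26  ⇒  ω_c = 13/38
  ⇒ ω_c¹/ω_s¹ = 13/38
Stage 2: N_ring = 31 + 2·29 = 89
Stage 2: 31(ω_s−ω_c) = −89(ω_r−ω_c),  ω_r=0, ω_s=1
Stage 2: 31(1−ω_c) = −89(0−ω_c)  ⇒  120ω_c = 31  ⇒  ω_c = 31/120
  ⇒ ω_c²/ω_s² = 31/120
Coupling ω_s² = ω_c¹ ⇒ overall = 13/38 × 31/120 = 403/4560

403/4560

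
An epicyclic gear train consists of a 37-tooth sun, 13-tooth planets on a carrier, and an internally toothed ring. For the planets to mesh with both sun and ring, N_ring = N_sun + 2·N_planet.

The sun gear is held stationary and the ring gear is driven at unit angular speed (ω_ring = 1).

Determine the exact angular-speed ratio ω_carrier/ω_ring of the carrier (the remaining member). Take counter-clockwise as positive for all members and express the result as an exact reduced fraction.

63/100

N_ring = 37 + 2·13 = 63
37(ω_s−ω_c) = −63(ω_r−ω_c),  ω_s=0, ω_r=1
37(0−ω_c) = −63(1−ω_c)  ⇒  100ω_c = 63  ⇒  ω_c = 63/100
ω_c/ω_r = 63/100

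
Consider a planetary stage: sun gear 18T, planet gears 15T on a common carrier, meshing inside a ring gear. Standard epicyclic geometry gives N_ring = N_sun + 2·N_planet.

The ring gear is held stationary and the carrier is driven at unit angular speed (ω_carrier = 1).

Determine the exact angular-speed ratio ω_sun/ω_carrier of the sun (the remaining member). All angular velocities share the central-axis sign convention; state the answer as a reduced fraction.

11/3

N_ring = 18 + 2·15 = 48
18(ω_s−ω_c) = −48(ω_r−ω_c),  ω_r=0, ω_c=1
ω_s = 1 − (48/18)(0−1) = 11/3
ω_s/ω_c = 11/3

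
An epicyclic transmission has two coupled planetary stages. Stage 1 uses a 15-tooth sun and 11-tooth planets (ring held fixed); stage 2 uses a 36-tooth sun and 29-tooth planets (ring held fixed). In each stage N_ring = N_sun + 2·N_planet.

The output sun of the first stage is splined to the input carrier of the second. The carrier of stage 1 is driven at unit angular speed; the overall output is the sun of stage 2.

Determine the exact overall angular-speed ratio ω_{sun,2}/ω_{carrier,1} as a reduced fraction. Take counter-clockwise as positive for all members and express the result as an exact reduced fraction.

338/27

Stage 1: N_ring = 15 + 2·11 = 37
Stage 1: 15(ω_s−ω_c) = −37(ω_r−ω_c),  ω_r=0, ω_c=1
Stage 1: ω_s = 1 − (37/15)(0−1) = 52/15
  ⇒ ω_s¹/ω_c¹ = 52/15
Stage 2: N_ring = 36 + 2·29 = 94
Stage 2: 36(ω_s−ω_c) = −94(ω_r−ω_c),  ω_r=0, ω_c=1
Stage 2: ω_s = 1 − (94/36)(0−1) = 65/18
  ⇒ ω_s²/ω_c² = 65/18
Coupling ω_c² = ω_s¹ ⇒ overall = 52/15 × 65/18 = 338/27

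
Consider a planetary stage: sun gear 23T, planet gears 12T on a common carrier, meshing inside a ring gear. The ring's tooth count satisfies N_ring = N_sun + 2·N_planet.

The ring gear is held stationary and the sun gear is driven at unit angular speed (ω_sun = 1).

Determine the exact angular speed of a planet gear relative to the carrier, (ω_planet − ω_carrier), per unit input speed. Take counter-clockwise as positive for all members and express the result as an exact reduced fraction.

-1081/840

N_ring = 23 + 2·12 = 47
23(ω_s−ω_c) = −47(ω_r−ω_c),  ω_r=0, ω_s=1
23(1−ω_c) = −47(0−ω_c)  ⇒  70ω_c = 23  ⇒  ω_c = 23/70
sun–planet: 23·(1−23/70) = −12·(ω_p−ω_c)  ⇒  ω_p−ω_c = −(23/12)·(47/70) = -1081/840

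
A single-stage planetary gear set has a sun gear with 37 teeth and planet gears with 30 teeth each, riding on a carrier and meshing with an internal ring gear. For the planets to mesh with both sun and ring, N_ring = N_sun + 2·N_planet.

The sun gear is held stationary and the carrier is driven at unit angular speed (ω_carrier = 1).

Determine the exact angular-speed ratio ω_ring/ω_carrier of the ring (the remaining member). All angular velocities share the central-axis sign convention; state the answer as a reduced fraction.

134/97

N_ring = 37 + 2·30 = 97
37(ω_s−ω_c) = −97(ω_r−ω_c),  ω_s=0, ω_c=1
ω_r = 1 − (37/97)(0−1) = 134/97
ω_r/ω_c = 134/97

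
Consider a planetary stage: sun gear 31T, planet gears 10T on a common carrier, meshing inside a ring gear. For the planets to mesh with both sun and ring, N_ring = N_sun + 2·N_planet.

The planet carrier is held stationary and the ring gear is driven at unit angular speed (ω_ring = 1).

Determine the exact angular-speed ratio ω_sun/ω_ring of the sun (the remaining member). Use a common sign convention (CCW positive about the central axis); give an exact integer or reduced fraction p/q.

N_ring = 31 + 2·10 = 51
31(ω_s−ω_c) = −51(ω_r−ω_c),  ω_c=0, ω_r=1
ω_s = 0 − (51/31)(1−0) = -51/31
ω_s/ω_r = -51/31

-51/31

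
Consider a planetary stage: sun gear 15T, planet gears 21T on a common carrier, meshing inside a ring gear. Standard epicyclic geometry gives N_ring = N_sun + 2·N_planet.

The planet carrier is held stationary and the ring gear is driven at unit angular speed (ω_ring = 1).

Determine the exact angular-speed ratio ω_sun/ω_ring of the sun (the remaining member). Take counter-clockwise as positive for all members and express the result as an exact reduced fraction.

-19/5

N_ring = 15 + 2·21 = 57
15(ω_s−ω_c) = −57(ω_r−ω_c),  ω_c=0, ω_r=1
ω_s = 0 − (57/15)(1−0) = -19/5
ω_s/ω_r = -19/5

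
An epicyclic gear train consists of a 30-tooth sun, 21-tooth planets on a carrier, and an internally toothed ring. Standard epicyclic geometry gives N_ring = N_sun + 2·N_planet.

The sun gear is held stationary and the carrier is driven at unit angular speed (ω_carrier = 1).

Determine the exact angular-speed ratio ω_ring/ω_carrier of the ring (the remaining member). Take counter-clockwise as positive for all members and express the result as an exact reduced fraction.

N_ring = 30 + 2·21 = 72
30(ω_s−ω_c) = −72(ω_r−ω_c),  ω_s=0, ω_c=1
ω_r = 1 − (30/72)(0−1) = 17/12
ω_r/ω_c = 17/12

17/12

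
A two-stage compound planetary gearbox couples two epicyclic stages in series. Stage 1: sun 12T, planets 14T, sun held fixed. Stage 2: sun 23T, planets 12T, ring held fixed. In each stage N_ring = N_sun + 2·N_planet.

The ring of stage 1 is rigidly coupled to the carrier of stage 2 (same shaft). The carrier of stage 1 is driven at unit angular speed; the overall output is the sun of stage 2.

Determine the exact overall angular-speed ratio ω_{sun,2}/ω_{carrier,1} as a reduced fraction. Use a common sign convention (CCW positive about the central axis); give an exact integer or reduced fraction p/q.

Stage 1: N_ring = 12 + 2·14 = 40
Stage 1: 12(ω_s−ω_c) = −40(ω_r−ω_c),  ω_s=0, ω_c=1
Stage 1: ω_r = 1 − (12/40)(0−1) = 13/10
  ⇒ ω_r¹/ω_c¹ = 13/10
Stage 2: N_ring = 23 + 2·12 = 47
Stage 2: 23(ω_s−ω_c) = −47(ω_r−ω_c),  ω_r=0, ω_c=1
Stage 2: ω_s = 1 − (47/23)(0−1) = 70/23
  ⇒ ω_s²/ω_c² = 70/23
Coupling ω_c² = ω_r¹ ⇒ overall = 13/10 × 70/23 = 91/23

91/23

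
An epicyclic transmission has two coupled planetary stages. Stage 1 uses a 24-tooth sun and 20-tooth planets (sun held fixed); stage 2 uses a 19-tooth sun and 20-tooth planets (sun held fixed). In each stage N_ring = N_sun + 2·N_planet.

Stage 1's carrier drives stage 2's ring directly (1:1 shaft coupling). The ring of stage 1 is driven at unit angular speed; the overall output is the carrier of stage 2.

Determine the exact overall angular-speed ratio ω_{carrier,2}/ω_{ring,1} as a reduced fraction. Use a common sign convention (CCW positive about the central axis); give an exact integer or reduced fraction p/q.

Stage 1: N_ring = 24 + 2·20 = 64
Stage 1: 24(ω_s−ω_c) = −64(ω_r−ω_c),  ω_s=0, ω_r=1
Stage 1: 24(0−ω_c) = −64(1−ω_c)  ⇒  88ω_c = 64  ⇒  ω_c = 8/11
  ⇒ ω_c¹/ω_r¹ = 8/11
Stage 2: N_ring = 19 + 2·20 = 59
Stage 2: 19(ω_s−ω_c) = −59(ω_r−ω_c),  ω_s=0, ω_r=1
Stage 2: 19(0−ω_c) = −59(1−ω_c)  ⇒  78ω_c = 59  ⇒  ω_c = 59/78
  ⇒ ω_c²/ω_r² = 59/78
Coupling ω_r² = ω_c¹ ⇒ overall = 8/11 × 59/78 = 236/429

236/429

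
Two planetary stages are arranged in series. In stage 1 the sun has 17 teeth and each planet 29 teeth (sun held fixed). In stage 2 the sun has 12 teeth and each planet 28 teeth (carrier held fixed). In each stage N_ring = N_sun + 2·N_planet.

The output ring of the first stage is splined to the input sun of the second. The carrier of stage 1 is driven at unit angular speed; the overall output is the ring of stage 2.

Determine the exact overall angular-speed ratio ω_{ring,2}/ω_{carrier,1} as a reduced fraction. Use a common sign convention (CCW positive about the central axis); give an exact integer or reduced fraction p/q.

Stage 1: N_ring = 17 + 2·29 = 75
Stage 1: 17(ω_s−ω_c) = −75(ω_r−ω_c),  ω_s=0, ω_c=1
Stage 1: ω_r = 1 − (17/75)(0−1) = 92/75
  ⇒ ω_r¹/ω_c¹ = 92/75
Stage 2: N_ring = 12 + 2·28 = 68
Stage 2: 12(ω_s−ω_c) = −68(ω_r−ω_c),  ω_c=0, ω_s=1
Stage 2: ω_r = 0 − (12/68)(1−0) = -3/17
  ⇒ ω_r²/ω_s² = -3/17
Coupling ω_s² = ω_r¹ ⇒ overall = 92/75 × -3/17 = -92/425

-92/425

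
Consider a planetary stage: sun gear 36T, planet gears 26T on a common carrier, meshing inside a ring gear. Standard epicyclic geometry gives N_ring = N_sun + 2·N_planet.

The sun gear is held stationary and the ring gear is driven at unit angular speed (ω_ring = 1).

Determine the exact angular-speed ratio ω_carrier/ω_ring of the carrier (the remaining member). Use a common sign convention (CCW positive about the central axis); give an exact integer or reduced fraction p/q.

N_ring = 36 + 2·26 = 88
36(ω_s−ω_c) = −88(ω_r−ω_c),  ω_s=0, ω_r=1
36(0−ω_c) = −88(1−ω_c)  ⇒  124ω_c = 88  ⇒  ω_c = 22/31
ω_c/ω_r = 22/31

22/31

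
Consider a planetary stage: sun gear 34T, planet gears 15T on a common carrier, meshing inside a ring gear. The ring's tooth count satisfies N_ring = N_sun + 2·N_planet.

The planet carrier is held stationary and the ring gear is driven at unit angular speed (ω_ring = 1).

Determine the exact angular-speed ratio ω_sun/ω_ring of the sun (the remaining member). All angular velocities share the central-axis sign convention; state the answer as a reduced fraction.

N_ring = 34 + 2·15 = 64
34(ω_s−ω_c) = −64(ω_r−ω_c),  ω_c=0, ω_r=1
ω_s = 0 − (64/34)(1−0) = -32/17
ω_s/ω_r = -32/17

-32/17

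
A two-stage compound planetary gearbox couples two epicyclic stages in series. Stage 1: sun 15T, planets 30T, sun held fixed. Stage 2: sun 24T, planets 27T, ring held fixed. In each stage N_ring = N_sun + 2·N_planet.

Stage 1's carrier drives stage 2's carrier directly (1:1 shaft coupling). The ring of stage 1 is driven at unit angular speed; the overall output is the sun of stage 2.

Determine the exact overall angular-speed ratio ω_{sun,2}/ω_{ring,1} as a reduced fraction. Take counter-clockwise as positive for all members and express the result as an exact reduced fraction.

85/24

Stage 1: N_ring = 15 + 2·30 = 75
Stage 1: 15(ω_s−ω_c) = −75(ω_r−ω_c),  ω_s=0, ω_r=1
Stage 1: 15(0−ω_c) = −75(1−ω_c)  ⇒  90ω_c = 75  ⇒  ω_c = 5/6
  ⇒ ω_c¹/ω_r¹ = 5/6
Stage 2: N_ring = 24 + 2·27 = 78
Stage 2: 24(ω_s−ω_c) = −78(ω_r−ω_c),  ω_r=0, ω_c=1
Stage 2: ω_s = 1 − (78/24)(0−1) = 17/4
  ⇒ ω_s²/ω_c² = 17/4
Coupling ω_c² = ω_c¹ ⇒ overall = 5/6 × 17/4 = 85/24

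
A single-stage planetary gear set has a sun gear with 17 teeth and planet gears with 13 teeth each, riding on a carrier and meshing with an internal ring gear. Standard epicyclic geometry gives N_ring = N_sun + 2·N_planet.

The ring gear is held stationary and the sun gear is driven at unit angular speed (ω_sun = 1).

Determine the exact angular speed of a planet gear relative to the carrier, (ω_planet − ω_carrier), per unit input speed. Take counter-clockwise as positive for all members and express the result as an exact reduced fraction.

-731/780

N_ring = 17 + 2·13 = 43
17(ω_s−ω_c) = −43(ω_r−ω_c),  ω_r=0, ω_s=1
17(1−ω_c) = −43(0−ω_c)  ⇒  60ω_c = 17  ⇒  ω_c = 17/60
sun–planet: 17·(1−17/60) = −13·(ω_p−ω_c)  ⇒  ω_p−ω_c = −(17/13)·(43/60) = -731/780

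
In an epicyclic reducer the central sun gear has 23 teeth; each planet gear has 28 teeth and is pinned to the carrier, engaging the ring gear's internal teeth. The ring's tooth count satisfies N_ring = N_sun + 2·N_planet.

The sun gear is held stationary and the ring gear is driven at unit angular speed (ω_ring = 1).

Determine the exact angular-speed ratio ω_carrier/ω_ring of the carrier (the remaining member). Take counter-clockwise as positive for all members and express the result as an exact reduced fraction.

79/102

N_ring = 23 + 2·28 = 79
23(ω_s−ω_c) = −79(ω_r−ω_c),  ω_s=0, ω_r=1
23(0−ω_c) = −79(1−ω_c)  ⇒  102ω_c = 79  ⇒  ω_c = 79/102
ω_c/ω_r = 79/102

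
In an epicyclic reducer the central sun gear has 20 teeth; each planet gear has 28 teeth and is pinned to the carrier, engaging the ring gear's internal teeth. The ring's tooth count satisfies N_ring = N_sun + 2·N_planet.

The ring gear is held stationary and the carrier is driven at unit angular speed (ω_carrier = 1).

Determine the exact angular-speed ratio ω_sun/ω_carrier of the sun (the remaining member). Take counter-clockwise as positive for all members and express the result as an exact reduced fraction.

24/5

N_ring = 20 + 2·28 = 76
20(ω_s−ω_c) = −76(ω_r−ω_c),  ω_r=0, ω_c=1
ω_s = 1 − (76/20)(0−1) = 24/5
ω_s/ω_c = 24/5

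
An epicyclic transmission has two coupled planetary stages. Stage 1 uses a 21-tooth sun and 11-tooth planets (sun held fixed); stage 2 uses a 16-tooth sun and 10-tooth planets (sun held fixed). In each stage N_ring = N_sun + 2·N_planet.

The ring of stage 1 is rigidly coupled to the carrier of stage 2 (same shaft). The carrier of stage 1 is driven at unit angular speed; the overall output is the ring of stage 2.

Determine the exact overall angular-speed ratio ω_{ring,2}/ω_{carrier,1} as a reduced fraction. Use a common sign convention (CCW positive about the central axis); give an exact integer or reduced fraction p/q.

832/387

Stage 1: N_ring = 21 + 2·11 = 43
Stage 1: 21(ω_s−ω_c) = −43(ω_r−ω_c),  ω_s=0, ω_c=1
Stage 1: ω_r = 1 − (21/43)(0−1) = 64/43
  ⇒ ω_r¹/ω_c¹ = 64/43
Stage 2: N_ring = 16 + 2·10 = 36
Stage 2: 16(ω_s−ω_c) = −36(ω_r−ω_c),  ω_s=0, ω_c=1
Stage 2: ω_r = 1 − (16/36)(0−1) = 13/9
  ⇒ ω_r²/ω_c² = 13/9
Coupling ω_c² = ω_r¹ ⇒ overall = 64/43 × 13/9 = 832/387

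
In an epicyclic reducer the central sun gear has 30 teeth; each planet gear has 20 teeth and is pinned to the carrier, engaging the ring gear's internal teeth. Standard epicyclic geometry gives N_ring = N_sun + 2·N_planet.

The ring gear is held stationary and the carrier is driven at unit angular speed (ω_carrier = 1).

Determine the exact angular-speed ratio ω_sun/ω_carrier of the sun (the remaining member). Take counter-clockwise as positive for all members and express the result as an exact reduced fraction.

N_ring = 30 + 2·20 = 70
30(ω_s−ω_c) = −70(ω_r−ω_c),  ω_r=0, ω_c=1
ω_s = 1 − (70/30)(0−1) = 10/3
ω_s/ω_c = 10/3

10/3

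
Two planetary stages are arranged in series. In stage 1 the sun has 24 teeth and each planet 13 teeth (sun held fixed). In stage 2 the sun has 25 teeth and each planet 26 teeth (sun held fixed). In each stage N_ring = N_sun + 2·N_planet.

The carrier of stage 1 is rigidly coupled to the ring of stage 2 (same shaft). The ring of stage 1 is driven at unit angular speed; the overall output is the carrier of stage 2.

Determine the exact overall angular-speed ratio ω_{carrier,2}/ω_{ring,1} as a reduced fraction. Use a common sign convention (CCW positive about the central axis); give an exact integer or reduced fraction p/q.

1925/3774

Stage 1: N_ring = 24 + 2·13 = 50
Stage 1: 24(ω_s−ω_c) = −50(ω_r−ω_c),  ω_s=0, ω_r=1
Stage 1: 24(0−ω_c) = −50(1−ω_c)  ⇒  74ω_c = 50  ⇒  ω_c = 25/37
  ⇒ ω_c¹/ω_r¹ = 25/37
Stage 2: N_ring = 25 + 2·26 = 77
Stage 2: 25(ω_s−ω_c) = −77(ω_r−ω_c),  ω_s=0, ω_r=1
Stage 2: 25(0−ω_c) = −77(1−ω_c)  ⇒  102ω_c = 77  ⇒  ω_c = 77/102
  ⇒ ω_c²/ω_r² = 77/102
Coupling ω_r² = ω_c¹ ⇒ overall = 25/37 × 77/102 = 1925/3774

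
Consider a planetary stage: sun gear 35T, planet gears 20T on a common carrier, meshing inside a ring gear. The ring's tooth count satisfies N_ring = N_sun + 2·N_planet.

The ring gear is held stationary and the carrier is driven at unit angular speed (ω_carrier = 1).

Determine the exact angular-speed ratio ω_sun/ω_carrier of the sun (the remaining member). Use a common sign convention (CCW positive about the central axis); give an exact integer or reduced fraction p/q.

22/7

N_ring = 35 + 2·20 = 75
35(ω_s−ω_c) = −75(ω_r−ω_c),  ω_r=0, ω_c=1
ω_s = 1 − (75/35)(0−1) = 22/7
ω_s/ω_c = 22/7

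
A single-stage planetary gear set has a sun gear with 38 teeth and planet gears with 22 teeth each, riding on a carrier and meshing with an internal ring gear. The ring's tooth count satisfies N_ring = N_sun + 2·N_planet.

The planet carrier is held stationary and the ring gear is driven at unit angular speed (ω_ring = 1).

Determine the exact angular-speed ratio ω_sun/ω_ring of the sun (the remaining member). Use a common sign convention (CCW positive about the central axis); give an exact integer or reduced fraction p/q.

-41/19

N_ring = 38 + 2·22 = 82
38(ω_s−ω_c) = −82(ω_r−ω_c),  ω_c=0, ω_r=1
ω_s = 0 − (82/38)(1−0) = -41/19
ω_s/ω_r = -41/19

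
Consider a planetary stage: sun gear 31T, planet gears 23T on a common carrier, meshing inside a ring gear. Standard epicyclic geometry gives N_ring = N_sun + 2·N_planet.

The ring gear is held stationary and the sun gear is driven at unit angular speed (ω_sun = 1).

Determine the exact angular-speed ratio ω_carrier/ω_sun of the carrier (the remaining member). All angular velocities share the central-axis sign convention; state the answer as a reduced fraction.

31/108

N_ring = 31 + 2·23 = 77
31(ω_s−ω_c) = −77(ω_r−ω_c),  ω_r=0, ω_s=1
31(1−ω_c) = −77(0−ω_c)  ⇒  108ω_c = 31  ⇒  ω_c = 31/108
ω_c/ω_s = 31/108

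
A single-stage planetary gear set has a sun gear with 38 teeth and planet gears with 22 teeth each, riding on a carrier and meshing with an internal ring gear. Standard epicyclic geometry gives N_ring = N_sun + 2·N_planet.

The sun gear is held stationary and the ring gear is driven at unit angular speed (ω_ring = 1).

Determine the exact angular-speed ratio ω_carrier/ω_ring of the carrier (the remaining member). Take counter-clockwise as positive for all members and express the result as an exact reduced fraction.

N_ring = 38 + 2·22 = 82
38(ω_s−ω_c) = −82(ω_r−ω_c),  ω_s=0, ω_r=1
38(0−ω_c) = −82(1−ω_c)  ⇒  120ω_c = 82  ⇒  ω_c = 41/60
ω_c/ω_r = 41/60

41/60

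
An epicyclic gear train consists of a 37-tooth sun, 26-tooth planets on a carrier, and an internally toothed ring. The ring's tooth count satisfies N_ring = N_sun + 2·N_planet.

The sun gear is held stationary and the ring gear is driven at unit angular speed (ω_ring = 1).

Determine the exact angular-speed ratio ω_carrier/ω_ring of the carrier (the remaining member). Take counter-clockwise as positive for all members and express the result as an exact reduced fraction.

N_ring = 37 + 2·26 = 89
37(ω_s−ω_c) = −89(ω_r−ω_c),  ω_s=0, ω_r=1
37(0−ω_c) = −89(1−ω_c)  ⇒  126ω_c = 89  ⇒  ω_c = 89/126
ω_c/ω_r = 89/126

89/126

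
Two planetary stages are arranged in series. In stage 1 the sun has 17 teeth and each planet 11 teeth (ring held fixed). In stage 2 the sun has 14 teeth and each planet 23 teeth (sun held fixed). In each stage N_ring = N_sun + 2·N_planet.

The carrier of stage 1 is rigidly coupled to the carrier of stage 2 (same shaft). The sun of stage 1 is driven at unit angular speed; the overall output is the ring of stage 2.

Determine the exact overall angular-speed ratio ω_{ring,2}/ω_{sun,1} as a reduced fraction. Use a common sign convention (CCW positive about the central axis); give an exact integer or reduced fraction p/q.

Stage 1: N_ring = 17 + 2·11 = 39
Stage 1: 17(ω_s−ω_c) = −39(ω_r−ω_c),  ω_r=0, ω_s=1
Stage 1: 17(1−ω_c) = −39(0−ω_c)  ⇒  56ω_c = 17  ⇒  ω_c = 17/56
  ⇒ ω_c¹/ω_s¹ = 17/56
Stage 2: N_ring = 14 + 2·23 = 60
Stage 2: 14(ω_s−ω_c) = −60(ω_r−ω_c),  ω_s=0, ω_c=1
Stage 2: ω_r = 1 − (14/60)(0−1) = 37/30
  ⇒ ω_r²/ω_c² = 37/30
Coupling ω_c² = ω_c¹ ⇒ overall = 17/56 × 37/30 = 629/1680

629/1680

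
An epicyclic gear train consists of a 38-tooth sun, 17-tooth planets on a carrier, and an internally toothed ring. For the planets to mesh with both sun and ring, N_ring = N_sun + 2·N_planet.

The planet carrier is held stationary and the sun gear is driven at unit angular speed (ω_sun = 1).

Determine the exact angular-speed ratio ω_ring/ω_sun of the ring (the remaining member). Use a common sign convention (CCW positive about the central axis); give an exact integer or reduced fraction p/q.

N_ring = 38 + 2·17 = 72
38(ω_s−ω_c) = −72(ω_r−ω_c),  ω_c=0, ω_s=1
ω_r = 0 − (38/72)(1−0) = -19/36
ω_r/ω_s = -19/36

-19/36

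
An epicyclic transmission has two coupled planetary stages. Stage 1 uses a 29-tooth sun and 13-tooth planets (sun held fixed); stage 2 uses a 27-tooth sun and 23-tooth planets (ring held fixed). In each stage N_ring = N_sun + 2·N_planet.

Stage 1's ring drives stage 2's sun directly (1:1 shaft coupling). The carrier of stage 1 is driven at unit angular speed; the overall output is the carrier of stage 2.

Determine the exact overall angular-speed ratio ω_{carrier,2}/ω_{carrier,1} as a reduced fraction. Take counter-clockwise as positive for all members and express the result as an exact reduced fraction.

567/1375

Stage 1: N_ring = 29 + 2·13 = 55
Stage 1: 29(ω_s−ω_c) = −55(ω_r−ω_c),  ω_s=0, ω_c=1
Stage 1: ω_r = 1 − (29/55)(0−1) = 84/55
  ⇒ ω_r¹/ω_c¹ = 84/55
Stage 2: N_ring = 27 + 2·23 = 73
Stage 2: 27(ω_s−ω_c) = −73(ω_r−ω_c),  ω_r=0, ω_s=1
Stage 2: 27(1−ω_c) = −73(0−ω_c)  ⇒  100ω_c = 27  ⇒  ω_c = 27/100
  ⇒ ω_c²/ω_s² = 27/100
Coupling ω_s² = ω_r¹ ⇒ overall = 84/55 × 27/100 = 567/1375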